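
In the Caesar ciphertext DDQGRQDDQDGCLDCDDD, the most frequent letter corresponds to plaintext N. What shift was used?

16

The most frequent ciphertext letter is D (appears 9 times).
D is position 3; N is position 13.
Shift = -10≡16.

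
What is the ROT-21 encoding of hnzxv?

h(7): 7+21=28≡2 → c
n(13): 13+21=34≡8 → i
z(25): 25+21=46≡20 → u
x(23): 23+21=44≡18 → s
v(21): 21+21=42≡16 → q

ciusq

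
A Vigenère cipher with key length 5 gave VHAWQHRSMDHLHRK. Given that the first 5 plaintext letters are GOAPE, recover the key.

Subtract each crib letter from the matching ciphertext letter (mod 26):
V(21)−G(6)=15 → P
H(7)−O(14)=-7≡19 → T
A(0)−A(0)=0 → A
W(22)−P(15)=7 → H
Q(16)−E(4)=12 → M

PTAHM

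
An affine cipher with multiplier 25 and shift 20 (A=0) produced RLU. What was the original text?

DJA

The inverse of 25 mod 26 is 25, since 25·25=625≡1. Apply D(y)=25·(y−20) mod 26:
R(17): 25·(17−20)=-75≡3 → D
L(11): 25·(11−20)=-225≡9 → J
U(20): 25·(20−20)=0 → A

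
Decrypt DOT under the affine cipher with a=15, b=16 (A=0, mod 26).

NMV

The inverse of 15 mod 26 is 7, since 15·7=105≡1. Apply D(y)=7·(y−16) mod 26:
D(3): 7·(3−16)=-91≡13 → N
O(14): 7·(14−16)=-14≡12 → M
T(19): 7·(19−16)=21 → V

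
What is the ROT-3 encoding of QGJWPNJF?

Q(16): 16+3=19 → T
G(6): 6+3=9 → J
J(9): 9+3=12 → M
W(22): 22+3=25 → Z
P(15): 15+3=18 → S
N(13): 13+3=16 → Q
J(9): 9+3=12 → M
F(5): 5+3=8 → I

TJMZSQMI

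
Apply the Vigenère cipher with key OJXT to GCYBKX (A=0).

ULVUYG

Repeat the key across the message: OJXTOJ
G(6)+O(14): 20 → U
C(2)+J(9): 11 → L
Y(24)+X(23): 47≡21 → V
B(1)+T(19): 20 → U
K(10)+O(14): 24 → Y
X(23)+J(9): 32≡6 → G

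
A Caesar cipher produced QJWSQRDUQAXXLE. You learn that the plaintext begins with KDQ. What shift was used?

From the crib: Q(16)−K(10)=6, so the shift is 6.

6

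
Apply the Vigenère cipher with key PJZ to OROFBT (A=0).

DANUKS

Repeat the key across the message: PJZPJZ
O(14)+P(15): 29≡3 → D
R(17)+J(9): 26≡0 → A
O(14)+Z(25): 39≡13 → N
F(5)+P(15): 20 → U
B(1)+J(9): 10 → K
T(19)+Z(25): 44≡18 → S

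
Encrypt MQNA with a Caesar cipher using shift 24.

KOLY

M(12): 12+24=36≡10 → K
Q(16): 16+24=40≡14 → O
N(13): 13+24=37≡11 → L
A(0): 0+24=24 → Y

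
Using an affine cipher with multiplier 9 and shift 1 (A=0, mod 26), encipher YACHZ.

Y(24): 9·24+1=217≡9 → J
A(0): 9·0+1=1 → B
C(2): 9·2+1=19 → T
H(7): 9·7+1=64≡12 → M
Z(25): 9·25+1=226≡18 → S

JBTMS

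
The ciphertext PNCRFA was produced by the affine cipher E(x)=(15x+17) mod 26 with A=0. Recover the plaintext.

MYZAUL

The inverse of 15 mod 26 is 7, since 15·7=105≡1. Apply D(y)=7·(y−17) mod 26:
P(15): 7·(15−17)=-14≡12 → M
N(13): 7·(13−17)=-28≡24 → Y
C(2): 7·(2−17)=-105≡25 → Z
R(17): 7·(17−17)=0 → A
F(5): 7·(5−17)=-84≡20 → U
A(0): 7·(0−17)=-119≡11 → L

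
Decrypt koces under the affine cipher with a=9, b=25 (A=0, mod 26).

htjpf

The inverse of 9 mod 26 is 3, since 9·3=27≡1. Apply D(y)=3·(y−25) mod 26:
k(10): 3·(10−25)=-45≡7 → h
o(14): 3·(14−25)=-33≡19 → t
c(2): 3·(2−25)=-69≡9 → j
e(4): 3·(4−25)=-63≡15 → p
s(18): 3·(18−25)=-21≡5 → f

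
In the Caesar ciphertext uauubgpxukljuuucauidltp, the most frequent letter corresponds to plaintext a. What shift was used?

20

The most frequent ciphertext letter is u (appears 8 times).
u is position 20; a is position 0.
Shift = 20.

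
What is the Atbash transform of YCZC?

BXAX

Y(24) → B(1)
C(2) → X(23)
Z(25) → A(0)
C(2) → X(23)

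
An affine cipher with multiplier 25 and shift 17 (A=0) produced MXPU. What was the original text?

The inverse of 25 mod 26 is 25, since 25·25=625≡1. Apply D(y)=25·(y−17) mod 26:
M(12): 25·(12−17)=-125≡5 → F
X(23): 25·(23−17)=150≡20 → U
P(15): 25·(15−17)=-50≡2 → C
U(20): 25·(20−17)=75≡23 → X

FUCX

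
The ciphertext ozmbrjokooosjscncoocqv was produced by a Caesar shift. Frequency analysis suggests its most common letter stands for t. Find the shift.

21

The most frequent ciphertext letter is o (appears 7 times).
o is position 14; t is position 19.
Shift = -5≡21.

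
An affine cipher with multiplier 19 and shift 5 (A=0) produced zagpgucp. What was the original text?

The inverse of 19 mod 26 is 11, since 19·11=209≡1. Apply D(y)=11·(y−5) mod 26:
z(25): 11·(25−5)=220≡12 → m
a(0): 11·(0−5)=-55≡23 → x
g(6): 11·(6−5)=11 → l
p(15): 11·(15−5)=110≡6 → g
g(6): 11·(6−5)=11 → l
u(20): 11·(20−5)=165≡9 → j
c(2): 11·(2−5)=-33≡19 → t
p(15): 11·(15−5)=110≡6 → g

mxlgljtg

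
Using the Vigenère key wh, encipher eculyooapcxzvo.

Repeat the key across the message: whwhwhwhwhwhwh
e(4)+w(22): 26≡0 → a
c(2)+h(7): 9 → j
u(20)+w(22): 42≡16 → q
l(11)+h(7): 18 → s
y(24)+w(22): 46≡20 → u
o(14)+h(7): 21 → v
o(14)+w(22): 36≡10 → k
a(0)+h(7): 7 → h
p(15)+w(22): 37≡11 → l
c(2)+h(7): 9 → j
x(23)+w(22): 45≡19 → t
z(25)+h(7): 32≡6 → g
v(21)+w(22): 43≡17 → r
o(14)+h(7): 21 → v

ajqsuvkhljtgrv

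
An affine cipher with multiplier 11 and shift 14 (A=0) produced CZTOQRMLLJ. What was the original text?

The inverse of 11 mod 26 is 19, since 11·19=209≡1. Apply D(y)=19·(y−14) mod 26:
C(2): 19·(2−14)=-228≡6 → G
Z(25): 19·(25−14)=209≡1 → B
T(19): 19·(19−14)=95≡17 → R
O(14): 19·(14−14)=0 → A
Q(16): 19·(16−14)=38≡12 → M
R(17): 19·(17−14)=57≡5 → F
M(12): 19·(12−14)=-38≡14 → O
L(11): 19·(11−14)=-57≡21 → V
L(11): 19·(11−14)=-57≡21 → V
J(9): 19·(9−14)=-95≡9 → J

GBRAMFOVVJ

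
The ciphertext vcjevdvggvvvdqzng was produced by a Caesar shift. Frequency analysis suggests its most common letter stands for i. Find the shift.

13

The most frequent ciphertext letter is v (appears 6 times).
v is position 21; i is position 8.
Shift = 13.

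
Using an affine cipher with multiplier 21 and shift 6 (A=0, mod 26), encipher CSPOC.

C(2): 21·2+6=48≡22 → W
S(18): 21·18+6=384≡20 → U
P(15): 21·15+6=321≡9 → J
O(14): 21·14+6=300≡14 → O
C(2): 21·2+6=48≡22 → W

WUJOW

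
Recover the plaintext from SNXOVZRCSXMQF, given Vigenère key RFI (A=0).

Repeat the key across the ciphertext: RFIRFIRFIRFIR
S(18)−R(17): 1 → B
N(13)−F(5): 8 → I
X(23)−I(8): 15 → P
O(14)−R(17): -3≡23 → X
V(21)−F(5): 16 → Q
Z(25)−I(8): 17 → R
R(17)−R(17): 0 → A
C(2)−F(5): -3≡23 → X
S(18)−I(8): 10 → K
X(23)−R(17): 6 → G
M(12)−F(5): 7 → H
Q(16)−I(8): 8 → I
F(5)−R(17): -12≡14 → O

BIPXQRAXKGHIO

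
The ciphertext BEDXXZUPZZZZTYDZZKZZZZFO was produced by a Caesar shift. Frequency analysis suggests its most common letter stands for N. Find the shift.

The most frequent ciphertext letter is Z (appears 11 times).
Z is position 25; N is position 13.
Shift = 12.

12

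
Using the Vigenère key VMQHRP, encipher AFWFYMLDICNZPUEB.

Repeat the key across the message: VMQHRPVMQHRPVMQH
A(0)+V(21): 21 → V
F(5)+M(12): 17 → R
W(22)+Q(16): 38≡12 → M
F(5)+H(7): 12 → M
Y(24)+R(17): 41≡15 → P
M(12)+P(15): 27≡1 → B
L(11)+V(21): 32≡6 → G
D(3)+M(12): 15 → P
I(8)+Q(16): 24 → Y
C(2)+H(7): 9 → J
N(13)+R(17): 30≡4 → E
Z(25)+P(15): 40≡14 → O
P(15)+V(21): 36≡10 → K
U(20)+M(12): 32≡6 → G
E(4)+Q(16): 20 → U
B(1)+H(7): 8 → I

VRMMPBGPYJEOKGUI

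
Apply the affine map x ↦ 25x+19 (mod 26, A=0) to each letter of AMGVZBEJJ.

A(0): 25·0+19=19 → T
M(12): 25·12+19=319≡7 → H
G(6): 25·6+19=169≡13 → N
V(21): 25·21+19=544≡24 → Y
Z(25): 25·25+19=644≡20 → U
B(1): 25·1+19=44≡18 → S
E(4): 25·4+19=119≡15 → P
J(9): 25·9+19=244≡10 → K
J(9): 25·9+19=244≡10 → K

THNYUSPKK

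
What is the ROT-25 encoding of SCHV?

RBGU

S(18): 18+25=43≡17 → R
C(2): 2+25=27≡1 → B
H(7): 7+25=32≡6 → G
V(21): 21+25=46≡20 → U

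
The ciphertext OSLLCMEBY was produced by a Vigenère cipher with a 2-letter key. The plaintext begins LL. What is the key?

DH

Subtract each crib letter from the matching ciphertext letter (mod 26):
O(14)−L(11)=3 → D
S(18)−L(11)=7 → H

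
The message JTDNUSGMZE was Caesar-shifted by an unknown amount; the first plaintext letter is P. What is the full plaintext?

PZJTAYMSFK

From the crib: J(9)−P(15)=-6≡20, so the shift is 20.
Subtract 20 from each ciphertext letter:
J(9): 9−20=-11≡15 → P
T(19): 19−20=-1≡25 → Z
D(3): 3−20=-17≡9 → J
N(13): 13−20=-7≡19 → T
U(20): 20−20=0 → A
S(18): 18−20=-2≡24 → Y
G(6): 6−20=-14≡12 → M
M(12): 12−20=-8≡18 → S
Z(25): 25−20=5 → F
E(4): 4−20=-16≡10 → K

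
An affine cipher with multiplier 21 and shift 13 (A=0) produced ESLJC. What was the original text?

HZQGX

The inverse of 21 mod 26 is 5, since 21·5=105≡1. Apply D(y)=5·(y−13) mod 26:
E(4): 5·(4−13)=-45≡7 → H
S(18): 5·(18−13)=25 → Z
L(11): 5·(11−13)=-10≡16 → Q
J(9): 5·(9−13)=-20≡6 → G
C(2): 5·(2−13)=-55≡23 → X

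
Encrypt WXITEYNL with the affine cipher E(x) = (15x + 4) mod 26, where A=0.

WLUDMARN

W(22): 15·22+4=334≡22 → W
X(23): 15·23+4=349≡11 → L
I(8): 15·8+4=124≡20 → U
T(19): 15·19+4=289≡3 → D
E(4): 15·4+4=64≡12 → M
Y(24): 15·24+4=364≡0 → A
N(13): 15·13+4=199≡17 → R
L(11): 15·11+4=169≡13 → N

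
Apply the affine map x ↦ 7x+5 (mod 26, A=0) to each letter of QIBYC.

Q(16): 7·16+5=117≡13 → N
I(8): 7·8+5=61≡9 → J
B(1): 7·1+5=12 → M
Y(24): 7·24+5=173≡17 → R
C(2): 7·2+5=19 → T

NJMRT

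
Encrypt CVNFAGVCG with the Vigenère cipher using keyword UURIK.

Repeat the key across the message: UURIKUURI
C(2)+U(20): 22 → W
V(21)+U(20): 41≡15 → P
N(13)+R(17): 30≡4 → E
F(5)+I(8): 13 → N
A(0)+K(10): 10 → K
G(6)+U(20): 26≡0 → A
V(21)+U(20): 41≡15 → P
C(2)+R(17): 19 → T
G(6)+I(8): 14 → O

WPENKAPTO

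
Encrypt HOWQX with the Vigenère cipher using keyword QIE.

XWAGF

Repeat the key across the message: QIEQI
H(7)+Q(16): 23 → X
O(14)+I(8): 22 → W
W(22)+E(4): 26≡0 → A
Q(16)+Q(16): 32≡6 → G
X(23)+I(8): 31≡5 → F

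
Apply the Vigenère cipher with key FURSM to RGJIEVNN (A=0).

Repeat the key across the message: FURSMFUR
R(17)+F(5): 22 → W
G(6)+U(20): 26≡0 → A
J(9)+R(17): 26≡0 → A
I(8)+S(18): 26≡0 → A
E(4)+M(12): 16 → Q
V(21)+F(5): 26≡0 → A
N(13)+U(20): 33≡7 → H
N(13)+R(17): 30≡4 → E

WAAAQAHE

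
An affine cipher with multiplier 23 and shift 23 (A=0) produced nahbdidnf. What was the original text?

The inverse of 23 mod 26 is 17, since 23·17=391≡1. Apply D(y)=17·(y−23) mod 26:
n(13): 17·(13−23)=-170≡12 → m
a(0): 17·(0−23)=-391≡25 → z
h(7): 17·(7−23)=-272≡14 → o
b(1): 17·(1−23)=-374≡16 → q
d(3): 17·(3−23)=-340≡24 → y
i(8): 17·(8−23)=-255≡5 → f
d(3): 17·(3−23)=-340≡24 → y
n(13): 17·(13−23)=-170≡12 → m
f(5): 17·(5−23)=-306≡6 → g

mzoqyfymg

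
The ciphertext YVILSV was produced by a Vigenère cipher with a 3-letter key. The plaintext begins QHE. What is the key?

IOE

Subtract each crib letter from the matching ciphertext letter (mod 26):
Y(24)−Q(16)=8 → I
V(21)−H(7)=14 → O
I(8)−E(4)=4 → E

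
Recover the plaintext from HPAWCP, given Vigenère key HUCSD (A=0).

AVYEZI

Repeat the key across the ciphertext: HUCSDH
H(7)−H(7): 0 → A
P(15)−U(20): -5≡21 → V
A(0)−C(2): -2≡24 → Y
W(22)−S(18): 4 → E
C(2)−D(3): -1≡25 → Z
P(15)−H(7): 8 → I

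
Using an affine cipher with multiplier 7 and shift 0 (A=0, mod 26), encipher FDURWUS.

JVKPYKW

F(5): 7·5+0=35≡9 → J
D(3): 7·3+0=21 → V
U(20): 7·20+0=140≡10 → K
R(17): 7·17+0=119≡15 → P
W(22): 7·22+0=154≡24 → Y
U(20): 7·20+0=140≡10 → K
S(18): 7·18+0=126≡22 → W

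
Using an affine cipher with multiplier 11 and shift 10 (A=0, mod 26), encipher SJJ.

AFF

S(18): 11·18+10=208≡0 → A
J(9): 11·9+10=109≡5 → F
J(9): 11·9+10=109≡5 → F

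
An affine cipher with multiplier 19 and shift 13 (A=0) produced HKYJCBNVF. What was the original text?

MTRIJYAKQ

The inverse of 19 mod 26 is 11, since 19·11=209≡1. Apply D(y)=11·(y−13) mod 26:
H(7): 11·(7−13)=-66≡12 → M
K(10): 11·(10−13)=-33≡19 → T
Y(24): 11·(24−13)=121≡17 → R
J(9): 11·(9−13)=-44≡8 → I
C(2): 11·(2−13)=-121≡9 → J
B(1): 11·(1−13)=-132≡24 → Y
N(13): 11·(13−13)=0 → A
V(21): 11·(21−13)=88≡10 → K
F(5): 11·(5−13)=-88≡16 → Q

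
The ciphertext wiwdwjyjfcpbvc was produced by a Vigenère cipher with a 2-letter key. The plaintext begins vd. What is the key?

bf

Subtract each crib letter from the matching ciphertext letter (mod 26):
w(22)−v(21)=1 → b
i(8)−d(3)=5 → f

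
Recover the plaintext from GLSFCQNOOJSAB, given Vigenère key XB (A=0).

JKVEFPQNRIVZE

Repeat the key across the ciphertext: XBXBXBXBXBXBX
G(6)−X(23): -17≡9 → J
L(11)−B(1): 10 → K
S(18)−X(23): -5≡21 → V
F(5)−B(1): 4 → E
C(2)−X(23): -21≡5 → F
Q(16)−B(1): 15 → P
N(13)−X(23): -10≡16 → Q
O(14)−B(1): 13 → N
O(14)−X(23): -9≡17 → R
J(9)−B(1): 8 → I
S(18)−X(23): -5≡21 → V
A(0)−B(1): -1≡25 → Z
B(1)−X(23): -22≡4 → E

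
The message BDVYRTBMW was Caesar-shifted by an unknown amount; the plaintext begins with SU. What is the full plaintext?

From the crib: B(1)−S(18)=-17≡9, so the shift is 9.
Subtract 9 from each ciphertext letter:
B(1): 1−9=-8≡18 → S
D(3): 3−9=-6≡20 → U
V(21): 21−9=12 → M
Y(24): 24−9=15 → P
R(17): 17−9=8 → I
T(19): 19−9=10 → K
B(1): 1−9=-8≡18 → S
M(12): 12−9=3 → D
W(22): 22−9=13 → N

SUMPIKSDN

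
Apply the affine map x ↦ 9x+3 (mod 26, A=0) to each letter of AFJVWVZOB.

DWGKTKUZM

A(0): 9·0+3=3 → D
F(5): 9·5+3=48≡22 → W
J(9): 9·9+3=84≡6 → G
V(21): 9·21+3=192≡10 → K
W(22): 9·22+3=201≡19 → T
V(21): 9·21+3=192≡10 → K
Z(25): 9·25+3=228≡20 → U
O(14): 9·14+3=129≡25 → Z
B(1): 9·1+3=12 → M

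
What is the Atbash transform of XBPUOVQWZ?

CYKFLEJDA

X(23) → C(2)
B(1) → Y(24)
P(15) → K(10)
U(20) → F(5)
O(14) → L(11)
V(21) → E(4)
Q(16) → J(9)
W(22) → D(3)
Z(25) → A(0)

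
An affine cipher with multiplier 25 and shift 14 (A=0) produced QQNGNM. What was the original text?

The inverse of 25 mod 26 is 25, since 25·25=625≡1. Apply D(y)=25·(y−14) mod 26:
Q(16): 25·(16−14)=50≡24 → Y
Q(16): 25·(16−14)=50≡24 → Y
N(13): 25·(13−14)=-25≡1 → B
G(6): 25·(6−14)=-200≡8 → I
N(13): 25·(13−14)=-25≡1 → B
M(12): 25·(12−14)=-50≡2 → C

YYBIBC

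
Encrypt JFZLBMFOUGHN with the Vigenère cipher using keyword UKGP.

DPFAVWLDOQNC

Repeat the key across the message: UKGPUKGPUKGP
J(9)+U(20): 29≡3 → D
F(5)+K(10): 15 → P
Z(25)+G(6): 31≡5 → F
L(11)+P(15): 26≡0 → A
B(1)+U(20): 21 → V
M(12)+K(10): 22 → W
F(5)+G(6): 11 → L
O(14)+P(15): 29≡3 → D
U(20)+U(20): 40≡14 → O
G(6)+K(10): 16 → Q
H(7)+G(6): 13 → N
N(13)+P(15): 28≡2 → C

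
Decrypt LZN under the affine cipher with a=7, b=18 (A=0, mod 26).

The inverse of 7 mod 26 is 15, since 7·15=105≡1. Apply D(y)=15·(y−18) mod 26:
L(11): 15·(11−18)=-105≡25 → Z
Z(25): 15·(25−18)=105≡1 → B
N(13): 15·(13−18)=-75≡3 → D

ZBD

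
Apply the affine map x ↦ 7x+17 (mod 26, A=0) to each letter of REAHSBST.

GTRONYNU

R(17): 7·17+17=136≡6 → G
E(4): 7·4+17=45≡19 → T
A(0): 7·0+17=17 → R
H(7): 7·7+17=66≡14 → O
S(18): 7·18+17=143≡13 → N
B(1): 7·1+17=24 → Y
S(18): 7·18+17=143≡13 → N
T(19): 7·19+17=150≡20 → U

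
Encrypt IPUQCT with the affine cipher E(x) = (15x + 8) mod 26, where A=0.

YZWOMH

I(8): 15·8+8=128≡24 → Y
P(15): 15·15+8=233≡25 → Z
U(20): 15·20+8=308≡22 → W
Q(16): 15·16+8=248≡14 → O
C(2): 15·2+8=38≡12 → M
T(19): 15·19+8=293≡7 → H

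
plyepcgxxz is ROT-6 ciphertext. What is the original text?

p(15): 15−6=9 → j
l(11): 11−6=5 → f
y(24): 24−6=18 → s
e(4): 4−6=-2≡24 → y
p(15): 15−6=9 → j
c(2): 2−6=-4≡22 → w
g(6): 6−6=0 → a
x(23): 23−6=17 → r
x(23): 23−6=17 → r
z(25): 25−6=19 → t

jfsyjwarrt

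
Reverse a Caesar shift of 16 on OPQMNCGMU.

YZAWXMQWE

O(14): 14−16=-2≡24 → Y
P(15): 15−16=-1≡25 → Z
Q(16): 16−16=0 → A
M(12): 12−16=-4≡22 → W
N(13): 13−16=-3≡23 → X
C(2): 2−16=-14≡12 → M
G(6): 6−16=-10≡16 → Q
M(12): 12−16=-4≡22 → W
U(20): 20−16=4 → E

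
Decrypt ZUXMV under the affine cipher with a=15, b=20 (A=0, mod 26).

The inverse of 15 mod 26 is 7, since 15·7=105≡1. Apply D(y)=7·(y−20) mod 26:
Z(25): 7·(25−20)=35≡9 → J
U(20): 7·(20−20)=0 → A
X(23): 7·(23−20)=21 → V
M(12): 7·(12−20)=-56≡22 → W
V(21): 7·(21−20)=7 → H

JAVWH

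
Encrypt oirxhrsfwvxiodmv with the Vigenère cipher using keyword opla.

cxcxvgdfkkiicsxv

Repeat the key across the message: oplaoplaoplaopla
o(14)+o(14): 28≡2 → c
i(8)+p(15): 23 → x
r(17)+l(11): 28≡2 → c
x(23)+a(0): 23 → x
h(7)+o(14): 21 → v
r(17)+p(15): 32≡6 → g
s(18)+l(11): 29≡3 → d
f(5)+a(0): 5 → f
w(22)+o(14): 36≡10 → k
v(21)+p(15): 36≡10 → k
x(23)+l(11): 34≡8 → i
i(8)+a(0): 8 → i
o(14)+o(14): 28≡2 → c
d(3)+p(15): 18 → s
m(12)+l(11): 23 → x
v(21)+a(0): 21 → v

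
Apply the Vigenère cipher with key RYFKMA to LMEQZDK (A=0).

Repeat the key across the message: RYFKMAR
L(11)+R(17): 28≡2 → C
M(12)+Y(24): 36≡10 → K
E(4)+F(5): 9 → J
Q(16)+K(10): 26≡0 → A
Z(25)+M(12): 37≡11 → L
D(3)+A(0): 3 → D
K(10)+R(17): 27≡1 → B

CKJALDB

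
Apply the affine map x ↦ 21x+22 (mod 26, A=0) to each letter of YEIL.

GCIT

Y(24): 21·24+22=526≡6 → G
E(4): 21·4+22=106≡2 → C
I(8): 21·8+22=190≡8 → I
L(11): 21·11+22=253≡19 → T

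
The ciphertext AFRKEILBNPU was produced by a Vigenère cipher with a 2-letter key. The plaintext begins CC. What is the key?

YD

Subtract each crib letter from the matching ciphertext letter (mod 26):
A(0)−C(2)=-2≡24 → Y
F(5)−C(2)=3 → D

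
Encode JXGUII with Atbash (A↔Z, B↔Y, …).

J(9) → Q(16)
X(23) → C(2)
G(6) → T(19)
U(20) → F(5)
I(8) → R(17)
I(8) → R(17)

QCTFRR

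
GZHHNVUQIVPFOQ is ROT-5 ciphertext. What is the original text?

BUCCIQPLDQKAJL

G(6): 6−5=1 → B
Z(25): 25−5=20 → U
H(7): 7−5=2 → C
H(7): 7−5=2 → C
N(13): 13−5=8 → I
V(21): 21−5=16 → Q
U(20): 20−5=15 → P
Q(16): 16−5=11 → L
I(8): 8−5=3 → D
V(21): 21−5=16 → Q
P(15): 15−5=10 → K
F(5): 5−5=0 → A
O(14): 14−5=9 → J
Q(16): 16−5=11 → L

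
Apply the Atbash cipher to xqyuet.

x(23) → c(2)
q(16) → j(9)
y(24) → b(1)
u(20) → f(5)
e(4) → v(21)
t(19) → g(6)

cjbfvg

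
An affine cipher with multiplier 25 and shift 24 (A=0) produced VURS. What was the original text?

DEHG

The inverse of 25 mod 26 is 25, since 25·25=625≡1. Apply D(y)=25·(y−24) mod 26:
V(21): 25·(21−24)=-75≡3 → D
U(20): 25·(20−24)=-100≡4 → E
R(17): 25·(17−24)=-175≡7 → H
S(18): 25·(18−24)=-150≡6 → G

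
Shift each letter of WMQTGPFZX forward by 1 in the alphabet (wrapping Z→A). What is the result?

XNRUHQGAY

W(22): 22+1=23 → X
M(12): 12+1=13 → N
Q(16): 16+1=17 → R
T(19): 19+1=20 → U
G(6): 6+1=7 → H
P(15): 15+1=16 → Q
F(5): 5+1=6 → G
Z(25): 25+1=26≡0 → A
X(23): 23+1=24 → Y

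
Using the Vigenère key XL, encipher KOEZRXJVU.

Repeat the key across the message: XLXLXLXLX
K(10)+X(23): 33≡7 → H
O(14)+L(11): 25 → Z
E(4)+X(23): 27≡1 → B
Z(25)+L(11): 36≡10 → K
R(17)+X(23): 40≡14 → O
X(23)+L(11): 34≡8 → I
J(9)+X(23): 32≡6 → G
V(21)+L(11): 32≡6 → G
U(20)+X(23): 43≡17 → R

HZBKOIGGR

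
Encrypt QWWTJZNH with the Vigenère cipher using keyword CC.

Repeat the key across the message: CCCCCCCC
Q(16)+C(2): 18 → S
W(22)+C(2): 24 → Y
W(22)+C(2): 24 → Y
T(19)+C(2): 21 → V
J(9)+C(2): 11 → L
Z(25)+C(2): 27≡1 → B
N(13)+C(2): 15 → P
H(7)+C(2): 9 → J

SYYVLBPJ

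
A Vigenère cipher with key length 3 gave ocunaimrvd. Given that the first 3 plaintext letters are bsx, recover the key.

Subtract each crib letter from the matching ciphertext letter (mod 26):
o(14)−b(1)=13 → n
c(2)−s(18)=-16≡10 → k
u(20)−x(23)=-3≡23 → x

nkx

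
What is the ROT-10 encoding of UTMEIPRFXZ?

EDWOSZBPHJ

U(20): 20+10=30≡4 → E
T(19): 19+10=29≡3 → D
M(12): 12+10=22 → W
E(4): 4+10=14 → O
I(8): 8+10=18 → S
P(15): 15+10=25 → Z
R(17): 17+10=27≡1 → B
F(5): 5+10=15 → P
X(23): 23+10=33≡7 → H
Z(25): 25+10=35≡9 → J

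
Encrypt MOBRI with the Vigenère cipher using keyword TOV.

Repeat the key across the message: TOVTO
M(12)+T(19): 31≡5 → F
O(14)+O(14): 28≡2 → C
B(1)+V(21): 22 → W
R(17)+T(19): 36≡10 → K
I(8)+O(14): 22 → W

FCWKW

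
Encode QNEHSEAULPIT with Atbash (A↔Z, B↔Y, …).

JMVSHVZFOKRG

Q(16) → J(9)
N(13) → M(12)
E(4) → V(21)
H(7) → S(18)
S(18) → H(7)
E(4) → V(21)
A(0) → Z(25)
U(20) → F(5)
L(11) → O(14)
P(15) → K(10)
I(8) → R(17)
T(19) → G(6)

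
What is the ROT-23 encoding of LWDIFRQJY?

ITAFCONGV

L(11): 11+23=34≡8 → I
W(22): 22+23=45≡19 → T
D(3): 3+23=26≡0 → A
I(8): 8+23=31≡5 → F
F(5): 5+23=28≡2 → C
R(17): 17+23=40≡14 → O
Q(16): 16+23=39≡13 → N
J(9): 9+23=32≡6 → G
Y(24): 24+23=47≡21 → V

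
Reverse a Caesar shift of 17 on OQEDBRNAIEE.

O(14): 14−17=-3≡23 → X
Q(16): 16−17=-1≡25 → Z
E(4): 4−17=-13≡13 → N
D(3): 3−17=-14≡12 → M
B(1): 1−17=-16≡10 → K
R(17): 17−17=0 → A
N(13): 13−17=-4≡22 → W
A(0): 0−17=-17≡9 → J
I(8): 8−17=-9≡17 → R
E(4): 4−17=-13≡13 → N
E(4): 4−17=-13≡13 → N

XZNMKAWJRNN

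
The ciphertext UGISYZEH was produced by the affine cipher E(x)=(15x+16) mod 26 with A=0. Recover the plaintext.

CIWOELUP

The inverse of 15 mod 26 is 7, since 15·7=105≡1. Apply D(y)=7·(y−16) mod 26:
U(20): 7·(20−16)=28≡2 → C
G(6): 7·(6−16)=-70≡8 → I
I(8): 7·(8−16)=-56≡22 → W
S(18): 7·(18−16)=14 → O
Y(24): 7·(24−16)=56≡4 → E
Z(25): 7·(25−16)=63≡11 → L
E(4): 7·(4−16)=-84≡20 → U
H(7): 7·(7−16)=-63≡15 → P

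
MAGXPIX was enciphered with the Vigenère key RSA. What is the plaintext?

VIGGXIG

Repeat the key across the ciphertext: RSARSAR
M(12)−R(17): -5≡21 → V
A(0)−S(18): -18≡8 → I
G(6)−A(0): 6 → G
X(23)−R(17): 6 → G
P(15)−S(18): -3≡23 → X
I(8)−A(0): 8 → I
X(23)−R(17): 6 → G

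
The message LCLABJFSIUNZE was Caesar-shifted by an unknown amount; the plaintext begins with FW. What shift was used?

From the crib: L(11)−F(5)=6, so the shift is 6.

6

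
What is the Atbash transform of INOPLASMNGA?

I(8) → R(17)
N(13) → M(12)
O(14) → L(11)
P(15) → K(10)
L(11) → O(14)
A(0) → Z(25)
S(18) → H(7)
M(12) → N(13)
N(13) → M(12)
G(6) → T(19)
A(0) → Z(25)

RMLKOZHNMTZ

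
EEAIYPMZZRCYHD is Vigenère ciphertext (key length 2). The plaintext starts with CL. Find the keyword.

CT

Subtract each crib letter from the matching ciphertext letter (mod 26):
E(4)−C(2)=2 → C
E(4)−L(11)=-7≡19 → T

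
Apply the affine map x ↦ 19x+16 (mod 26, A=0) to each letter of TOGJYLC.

T(19): 19·19+16=377≡13 → N
O(14): 19·14+16=282≡22 → W
G(6): 19·6+16=130≡0 → A
J(9): 19·9+16=187≡5 → F
Y(24): 19·24+16=472≡4 → E
L(11): 19·11+16=225≡17 → R
C(2): 19·2+16=54≡2 → C

NWAFERC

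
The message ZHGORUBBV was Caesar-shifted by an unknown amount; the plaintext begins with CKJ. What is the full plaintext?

From the crib: Z(25)−C(2)=23, so the shift is 23.
Subtract 23 from each ciphertext letter:
Z(25): 25−23=2 → C
H(7): 7−23=-16≡10 → K
G(6): 6−23=-17≡9 → J
O(14): 14−23=-9≡17 → R
R(17): 17−23=-6≡20 → U
U(20): 20−23=-3≡23 → X
B(1): 1−23=-22≡4 → E
B(1): 1−23=-22≡4 → E
V(21): 21−23=-2≡24 → Y

CKJRUXEEY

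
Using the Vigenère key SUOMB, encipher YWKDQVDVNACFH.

Repeat the key across the message: SUOMBSUOMBSUO
Y(24)+S(18): 42≡16 → Q
W(22)+U(20): 42≡16 → Q
K(10)+O(14): 24 → Y
D(3)+M(12): 15 → P
Q(16)+B(1): 17 → R
V(21)+S(18): 39≡13 → N
D(3)+U(20): 23 → X
V(21)+O(14): 35≡9 → J
N(13)+M(12): 25 → Z
A(0)+B(1): 1 → B
C(2)+S(18): 20 → U
F(5)+U(20): 25 → Z
H(7)+O(14): 21 → V

QQYPRNXJZBUZV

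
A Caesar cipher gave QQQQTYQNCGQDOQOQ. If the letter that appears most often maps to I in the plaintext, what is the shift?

The most frequent ciphertext letter is Q (appears 8 times).
Q is position 16; I is position 8.
Shift = 8.

8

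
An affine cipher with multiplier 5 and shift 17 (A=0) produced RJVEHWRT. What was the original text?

The inverse of 5 mod 26 is 21, since 5·21=105≡1. Apply D(y)=21·(y−17) mod 26:
R(17): 21·(17−17)=0 → A
J(9): 21·(9−17)=-168≡14 → O
V(21): 21·(21−17)=84≡6 → G
E(4): 21·(4−17)=-273≡13 → N
H(7): 21·(7−17)=-210≡24 → Y
W(22): 21·(22−17)=105≡1 → B
R(17): 21·(17−17)=0 → A
T(19): 21·(19−17)=42≡16 → Q

AOGNYBAQ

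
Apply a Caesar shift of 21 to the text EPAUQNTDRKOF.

ZKVPLIOYMFJA

E(4): 4+21=25 → Z
P(15): 15+21=36≡10 → K
A(0): 0+21=21 → V
U(20): 20+21=41≡15 → P
Q(16): 16+21=37≡11 → L
N(13): 13+21=34≡8 → I
T(19): 19+21=40≡14 → O
D(3): 3+21=24 → Y
R(17): 17+21=38≡12 → M
K(10): 10+21=31≡5 → F
O(14): 14+21=35≡9 → J
F(5): 5+21=26≡0 → A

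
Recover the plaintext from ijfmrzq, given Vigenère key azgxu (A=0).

ikzpxzr

Repeat the key across the ciphertext: azgxuaz
i(8)−a(0): 8 → i
j(9)−z(25): -16≡10 → k
f(5)−g(6): -1≡25 → z
m(12)−x(23): -11≡15 → p
r(17)−u(20): -3≡23 → x
z(25)−a(0): 25 → z
q(16)−z(25): -9≡17 → r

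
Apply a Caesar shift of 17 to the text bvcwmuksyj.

b(1): 1+17=18 → s
v(21): 21+17=38≡12 → m
c(2): 2+17=19 → t
w(22): 22+17=39≡13 → n
m(12): 12+17=29≡3 → d
u(20): 20+17=37≡11 → l
k(10): 10+17=27≡1 → b
s(18): 18+17=35≡9 → j
y(24): 24+17=41≡15 → p
j(9): 9+17=26≡0 → a

smtndlbjpa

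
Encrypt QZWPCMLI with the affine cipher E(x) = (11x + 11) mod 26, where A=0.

FATUHNCV

Q(16): 11·16+11=187≡5 → F
Z(25): 11·25+11=286≡0 → A
W(22): 11·22+11=253≡19 → T
P(15): 11·15+11=176≡20 → U
C(2): 11·2+11=33≡7 → H
M(12): 11·12+11=143≡13 → N
L(11): 11·11+11=132≡2 → C
I(8): 11·8+11=99≡21 → V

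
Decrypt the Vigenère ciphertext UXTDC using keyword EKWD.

Repeat the key across the ciphertext: EKWDE
U(20)−E(4): 16 → Q
X(23)−K(10): 13 → N
T(19)−W(22): -3≡23 → X
D(3)−D(3): 0 → A
C(2)−E(4): -2≡24 → Y

QNXAY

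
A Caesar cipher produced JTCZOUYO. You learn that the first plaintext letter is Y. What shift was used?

From the crib: J(9)−Y(24)=-15≡11, so the shift is 11.

11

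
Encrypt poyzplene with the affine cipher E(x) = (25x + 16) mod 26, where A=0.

p(15): 25·15+16=391≡1 → b
o(14): 25·14+16=366≡2 → c
y(24): 25·24+16=616≡18 → s
z(25): 25·25+16=641≡17 → r
p(15): 25·15+16=391≡1 → b
l(11): 25·11+16=291≡5 → f
e(4): 25·4+16=116≡12 → m
n(13): 25·13+16=341≡3 → d
e(4): 25·4+16=116≡12 → m

bcsrbfmdm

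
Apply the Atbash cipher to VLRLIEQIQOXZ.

V(21) → E(4)
L(11) → O(14)
R(17) → I(8)
L(11) → O(14)
I(8) → R(17)
E(4) → V(21)
Q(16) → J(9)
I(8) → R(17)
Q(16) → J(9)
O(14) → L(11)
X(23) → C(2)
Z(25) → A(0)

EOIORVJRJLCA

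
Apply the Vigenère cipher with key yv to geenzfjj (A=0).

ezcixahe

Repeat the key across the message: yvyvyvyv
g(6)+y(24): 30≡4 → e
e(4)+v(21): 25 → z
e(4)+y(24): 28≡2 → c
n(13)+v(21): 34≡8 → i
z(25)+y(24): 49≡23 → x
f(5)+v(21): 26≡0 → a
j(9)+y(24): 33≡7 → h
j(9)+v(21): 30≡4 → e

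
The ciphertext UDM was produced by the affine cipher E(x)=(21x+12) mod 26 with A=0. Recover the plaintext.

OHA

The inverse of 21 mod 26 is 5, since 21·5=105≡1. Apply D(y)=5·(y−12) mod 26:
U(20): 5·(20−12)=40≡14 → O
D(3): 5·(3−12)=-45≡7 → H
M(12): 5·(12−12)=0 → A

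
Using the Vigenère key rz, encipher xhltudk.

Repeat the key across the message: rzrzrzr
x(23)+r(17): 40≡14 → o
h(7)+z(25): 32≡6 → g
l(11)+r(17): 28≡2 → c
t(19)+z(25): 44≡18 → s
u(20)+r(17): 37≡11 → l
d(3)+z(25): 28≡2 → c
k(10)+r(17): 27≡1 → b

ogcslcb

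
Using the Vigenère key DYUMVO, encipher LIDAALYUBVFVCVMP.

OGXMVZBSVHAJFTGB

Repeat the key across the message: DYUMVODYUMVODYUM
L(11)+D(3): 14 → O
I(8)+Y(24): 32≡6 → G
D(3)+U(20): 23 → X
A(0)+M(12): 12 → M
A(0)+V(21): 21 → V
L(11)+O(14): 25 → Z
Y(24)+D(3): 27≡1 → B
U(20)+Y(24): 44≡18 → S
B(1)+U(20): 21 → V
V(21)+M(12): 33≡7 → H
F(5)+V(21): 26≡0 → A
V(21)+O(14): 35≡9 → J
C(2)+D(3): 5 → F
V(21)+Y(24): 45≡19 → T
M(12)+U(20): 32≡6 → G
P(15)+M(12): 27≡1 → B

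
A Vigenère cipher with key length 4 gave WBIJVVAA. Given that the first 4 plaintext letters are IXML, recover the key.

OEWY

Subtract each crib letter from the matching ciphertext letter (mod 26):
W(22)−I(8)=14 → O
B(1)−X(23)=-22≡4 → E
I(8)−M(12)=-4≡22 → W
J(9)−L(11)=-2≡24 → Y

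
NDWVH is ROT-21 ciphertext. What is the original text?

N(13): 13−21=-8≡18 → S
D(3): 3−21=-18≡8 → I
W(22): 22−21=1 → B
V(21): 21−21=0 → A
H(7): 7−21=-14≡12 → M

SIBAM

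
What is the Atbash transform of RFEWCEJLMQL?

R(17) → I(8)
F(5) → U(20)
E(4) → V(21)
W(22) → D(3)
C(2) → X(23)
E(4) → V(21)
J(9) → Q(16)
L(11) → O(14)
M(12) → N(13)
Q(16) → J(9)
L(11) → O(14)

IUVDXVQONJO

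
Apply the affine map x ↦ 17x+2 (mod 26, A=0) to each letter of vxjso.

vdzwg

v(21): 17·21+2=359≡21 → v
x(23): 17·23+2=393≡3 → d
j(9): 17·9+2=155≡25 → z
s(18): 17·18+2=308≡22 → w
o(14): 17·14+2=240≡6 → g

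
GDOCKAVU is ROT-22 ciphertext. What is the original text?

KHSGOEZY

G(6): 6−22=-16≡10 → K
D(3): 3−22=-19≡7 → H
O(14): 14−22=-8≡18 → S
C(2): 2−22=-20≡6 → G
K(10): 10−22=-12≡14 → O
A(0): 0−22=-22≡4 → E
V(21): 21−22=-1≡25 → Z
U(20): 20−22=-2≡24 → Y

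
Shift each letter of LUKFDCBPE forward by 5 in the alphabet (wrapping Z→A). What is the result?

QZPKIHGUJ

L(11): 11+5=16 → Q
U(20): 20+5=25 → Z
K(10): 10+5=15 → P
F(5): 5+5=10 → K
D(3): 3+5=8 → I
C(2): 2+5=7 → H
B(1): 1+5=6 → G
P(15): 15+5=20 → U
E(4): 4+5=9 → J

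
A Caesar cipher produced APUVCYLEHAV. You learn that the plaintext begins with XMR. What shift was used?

3

From the crib: A(0)−X(23)=-23≡3, so the shift is 3.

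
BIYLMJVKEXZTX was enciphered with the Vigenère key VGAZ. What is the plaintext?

Repeat the key across the ciphertext: VGAZVGAZVGAZV
B(1)−V(21): -20≡6 → G
I(8)−G(6): 2 → C
Y(24)−A(0): 24 → Y
L(11)−Z(25): -14≡12 → M
M(12)−V(21): -9≡17 → R
J(9)−G(6): 3 → D
V(21)−A(0): 21 → V
K(10)−Z(25): -15≡11 → L
E(4)−V(21): -17≡9 → J
X(23)−G(6): 17 → R
Z(25)−A(0): 25 → Z
T(19)−Z(25): -6≡20 → U
X(23)−V(21): 2 → C

GCYMRDVLJRZUC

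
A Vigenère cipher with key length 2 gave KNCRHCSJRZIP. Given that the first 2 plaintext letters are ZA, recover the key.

LN

Subtract each crib letter from the matching ciphertext letter (mod 26):
K(10)−Z(25)=-15≡11 → L
N(13)−A(0)=13 → N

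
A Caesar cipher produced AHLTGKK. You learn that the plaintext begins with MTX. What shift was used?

14

From the crib: A(0)−M(12)=-12≡14, so the shift is 14.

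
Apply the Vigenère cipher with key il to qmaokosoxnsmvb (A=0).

Repeat the key across the message: ililililililil
q(16)+i(8): 24 → y
m(12)+l(11): 23 → x
a(0)+i(8): 8 → i
o(14)+l(11): 25 → z
k(10)+i(8): 18 → s
o(14)+l(11): 25 → z
s(18)+i(8): 26≡0 → a
o(14)+l(11): 25 → z
x(23)+i(8): 31≡5 → f
n(13)+l(11): 24 → y
s(18)+i(8): 26≡0 → a
m(12)+l(11): 23 → x
v(21)+i(8): 29≡3 → d
b(1)+l(11): 12 → m

yxizszazfyaxdm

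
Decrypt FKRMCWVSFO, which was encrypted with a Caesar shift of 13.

F(5): 5−13=-8≡18 → S
K(10): 10−13=-3≡23 → X
R(17): 17−13=4 → E
M(12): 12−13=-1≡25 → Z
C(2): 2−13=-11≡15 → P
W(22): 22−13=9 → J
V(21): 21−13=8 → I
S(18): 18−13=5 → F
F(5): 5−13=-8≡18 → S
O(14): 14−13=1 → B

SXEZPJIFSB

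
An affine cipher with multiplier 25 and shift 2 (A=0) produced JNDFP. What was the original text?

TPZXN

The inverse of 25 mod 26 is 25, since 25·25=625≡1. Apply D(y)=25·(y−2) mod 26:
J(9): 25·(9−2)=175≡19 → T
N(13): 25·(13−2)=275≡15 → P
D(3): 25·(3−2)=25 → Z
F(5): 25·(5−2)=75≡23 → X
P(15): 25·(15−2)=325≡13 → N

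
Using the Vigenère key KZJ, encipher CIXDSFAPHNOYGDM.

Repeat the key across the message: KZJKZJKZJKZJKZJ
C(2)+K(10): 12 → M
I(8)+Z(25): 33≡7 → H
X(23)+J(9): 32≡6 → G
D(3)+K(10): 13 → N
S(18)+Z(25): 43≡17 → R
F(5)+J(9): 14 → O
A(0)+K(10): 10 → K
P(15)+Z(25): 40≡14 → O
H(7)+J(9): 16 → Q
N(13)+K(10): 23 → X
O(14)+Z(25): 39≡13 → N
Y(24)+J(9): 33≡7 → H
G(6)+K(10): 16 → Q
D(3)+Z(25): 28≡2 → C
M(12)+J(9): 21 → V

MHGNROKOQXNHQCV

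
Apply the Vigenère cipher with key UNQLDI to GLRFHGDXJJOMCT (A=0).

Repeat the key across the message: UNQLDIUNQLDIUN
G(6)+U(20): 26≡0 → A
L(11)+N(13): 24 → Y
R(17)+Q(16): 33≡7 → H
F(5)+L(11): 16 → Q
H(7)+D(3): 10 → K
G(6)+I(8): 14 → O
D(3)+U(20): 23 → X
X(23)+N(13): 36≡10 → K
J(9)+Q(16): 25 → Z
J(9)+L(11): 20 → U
O(14)+D(3): 17 → R
M(12)+I(8): 20 → U
C(2)+U(20): 22 → W
T(19)+N(13): 32≡6 → G

AYHQKOXKZURUWG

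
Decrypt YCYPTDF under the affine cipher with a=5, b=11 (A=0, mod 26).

The inverse of 5 mod 26 is 21, since 5·21=105≡1. Apply D(y)=21·(y−11) mod 26:
Y(24): 21·(24−11)=273≡13 → N
C(2): 21·(2−11)=-189≡19 → T
Y(24): 21·(24−11)=273≡13 → N
P(15): 21·(15−11)=84≡6 → G
T(19): 21·(19−11)=168≡12 → M
D(3): 21·(3−11)=-168≡14 → O
F(5): 21·(5−11)=-126≡4 → E

NTNGMOE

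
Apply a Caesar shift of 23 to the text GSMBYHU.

DPJYVER

G(6): 6+23=29≡3 → D
S(18): 18+23=41≡15 → P
M(12): 12+23=35≡9 → J
B(1): 1+23=24 → Y
Y(24): 24+23=47≡21 → V
H(7): 7+23=30≡4 → E
U(20): 20+23=43≡17 → R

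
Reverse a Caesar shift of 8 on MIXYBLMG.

M(12): 12−8=4 → E
I(8): 8−8=0 → A
X(23): 23−8=15 → P
Y(24): 24−8=16 → Q
B(1): 1−8=-7≡19 → T
L(11): 11−8=3 → D
M(12): 12−8=4 → E
G(6): 6−8=-2≡24 → Y

EAPQTDEY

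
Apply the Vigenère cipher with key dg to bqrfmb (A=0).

Repeat the key across the message: dgdgdg
b(1)+d(3): 4 → e
q(16)+g(6): 22 → w
r(17)+d(3): 20 → u
f(5)+g(6): 11 → l
m(12)+d(3): 15 → p
b(1)+g(6): 7 → h

ewulph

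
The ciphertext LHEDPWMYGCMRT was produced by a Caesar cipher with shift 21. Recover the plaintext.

L(11): 11−21=-10≡16 → Q
H(7): 7−21=-14≡12 → M
E(4): 4−21=-17≡9 → J
D(3): 3−21=-18≡8 → I
P(15): 15−21=-6≡20 → U
W(22): 22−21=1 → B
M(12): 12−21=-9≡17 → R
Y(24): 24−21=3 → D
G(6): 6−21=-15≡11 → L
C(2): 2−21=-19≡7 → H
M(12): 12−21=-9≡17 → R
R(17): 17−21=-4≡22 → W
T(19): 19−21=-2≡24 → Y

QMJIUBRDLHRWY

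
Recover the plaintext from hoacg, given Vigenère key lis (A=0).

Repeat the key across the ciphertext: lisli
h(7)−l(11): -4≡22 → w
o(14)−i(8): 6 → g
a(0)−s(18): -18≡8 → i
c(2)−l(11): -9≡17 → r
g(6)−i(8): -2≡24 → y

wgiry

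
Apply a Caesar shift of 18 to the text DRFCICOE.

VJXUAUGW

D(3): 3+18=21 → V
R(17): 17+18=35≡9 → J
F(5): 5+18=23 → X
C(2): 2+18=20 → U
I(8): 8+18=26≡0 → A
C(2): 2+18=20 → U
O(14): 14+18=32≡6 → G
E(4): 4+18=22 → W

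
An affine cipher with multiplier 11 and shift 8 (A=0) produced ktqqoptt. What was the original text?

The inverse of 11 mod 26 is 19, since 11·19=209≡1. Apply D(y)=19·(y−8) mod 26:
k(10): 19·(10−8)=38≡12 → m
t(19): 19·(19−8)=209≡1 → b
q(16): 19·(16−8)=152≡22 → w
q(16): 19·(16−8)=152≡22 → w
o(14): 19·(14−8)=114≡10 → k
p(15): 19·(15−8)=133≡3 → d
t(19): 19·(19−8)=209≡1 → b
t(19): 19·(19−8)=209≡1 → b

mbwwkdbb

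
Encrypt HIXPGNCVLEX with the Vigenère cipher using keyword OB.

VJLQUOQWZFL

Repeat the key across the message: OBOBOBOBOBO
H(7)+O(14): 21 → V
I(8)+B(1): 9 → J
X(23)+O(14): 37≡11 → L
P(15)+B(1): 16 → Q
G(6)+O(14): 20 → U
N(13)+B(1): 14 → O
C(2)+O(14): 16 → Q
V(21)+B(1): 22 → W
L(11)+O(14): 25 → Z
E(4)+B(1): 5 → F
X(23)+O(14): 37≡11 → L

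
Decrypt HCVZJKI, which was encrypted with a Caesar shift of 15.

H(7): 7−15=-8≡18 → S
C(2): 2−15=-13≡13 → N
V(21): 21−15=6 → G
Z(25): 25−15=10 → K
J(9): 9−15=-6≡20 → U
K(10): 10−15=-5≡21 → V
I(8): 8−15=-7≡19 → T

SNGKUVT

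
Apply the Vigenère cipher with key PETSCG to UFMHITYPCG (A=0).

JJFZKZNTVY

Repeat the key across the message: PETSCGPETS
U(20)+P(15): 35≡9 → J
F(5)+E(4): 9 → J
M(12)+T(19): 31≡5 → F
H(7)+S(18): 25 → Z
I(8)+C(2): 10 → K
T(19)+G(6): 25 → Z
Y(24)+P(15): 39≡13 → N
P(15)+E(4): 19 → T
C(2)+T(19): 21 → V
G(6)+S(18): 24 → Y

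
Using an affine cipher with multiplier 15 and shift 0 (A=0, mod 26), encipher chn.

c(2): 15·2+0=30≡4 → e
h(7): 15·7+0=105≡1 → b
n(13): 15·13+0=195≡13 → n

ebn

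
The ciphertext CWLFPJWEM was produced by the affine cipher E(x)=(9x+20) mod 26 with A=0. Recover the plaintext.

YGZHLTGEC

The inverse of 9 mod 26 is 3, since 9·3=27≡1. Apply D(y)=3·(y−20) mod 26:
C(2): 3·(2−20)=-54≡24 → Y
W(22): 3·(22−20)=6 → G
L(11): 3·(11−20)=-27≡25 → Z
F(5): 3·(5−20)=-45≡7 → H
P(15): 3·(15−20)=-15≡11 → L
J(9): 3·(9−20)=-33≡19 → T
W(22): 3·(22−20)=6 → G
E(4): 3·(4−20)=-48≡4 → E
M(12): 3·(12−20)=-24≡2 → C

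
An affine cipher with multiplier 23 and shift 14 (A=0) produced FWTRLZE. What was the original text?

The inverse of 23 mod 26 is 17, since 23·17=391≡1. Apply D(y)=17·(y−14) mod 26:
F(5): 17·(5−14)=-153≡3 → D
W(22): 17·(22−14)=136≡6 → G
T(19): 17·(19−14)=85≡7 → H
R(17): 17·(17−14)=51≡25 → Z
L(11): 17·(11−14)=-51≡1 → B
Z(25): 17·(25−14)=187≡5 → F
E(4): 17·(4−14)=-170≡12 → M

DGHZBFM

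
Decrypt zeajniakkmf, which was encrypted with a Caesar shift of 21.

ejfosnfpprk

z(25): 25−21=4 → e
e(4): 4−21=-17≡9 → j
a(0): 0−21=-21≡5 → f
j(9): 9−21=-12≡14 → o
n(13): 13−21=-8≡18 → s
i(8): 8−21=-13≡13 → n
a(0): 0−21=-21≡5 → f
k(10): 10−21=-11≡15 → p
k(10): 10−21=-11≡15 → p
m(12): 12−21=-9≡17 → r
f(5): 5−21=-16≡10 → k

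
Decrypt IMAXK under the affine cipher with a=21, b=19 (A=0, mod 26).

The inverse of 21 mod 26 is 5, since 21·5=105≡1. Apply D(y)=5·(y−19) mod 26:
I(8): 5·(8−19)=-55≡23 → X
M(12): 5·(12−19)=-35≡17 → R
A(0): 5·(0−19)=-95≡9 → J
X(23): 5·(23−19)=20 → U
K(10): 5·(10−19)=-45≡7 → H

XRJUH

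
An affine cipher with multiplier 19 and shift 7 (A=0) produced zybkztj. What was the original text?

The inverse of 19 mod 26 is 11, since 19·11=209≡1. Apply D(y)=11·(y−7) mod 26:
z(25): 11·(25−7)=198≡16 → q
y(24): 11·(24−7)=187≡5 → f
b(1): 11·(1−7)=-66≡12 → m
k(10): 11·(10−7)=33≡7 → h
z(25): 11·(25−7)=198≡16 → q
t(19): 11·(19−7)=132≡2 → c
j(9): 11·(9−7)=22 → w

qfmhqcw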